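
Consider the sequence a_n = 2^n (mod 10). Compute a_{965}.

a_1 = 2, a_2 = 4, a_3 = 8, a_4 = 6, a_5 = 2.
Since a_5 = a_1 = 2, the sequence is periodic with period 4.
(965 - 1) mod 4 = 0, so a_{965} = a_1 = 2.

2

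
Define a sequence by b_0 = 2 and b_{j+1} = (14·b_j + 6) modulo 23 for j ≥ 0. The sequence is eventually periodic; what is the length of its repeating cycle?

b_0 = 2, b_1 = 11, b_2 = 22, b_3 = 15, b_4 = 9, b_5 = 17, b_6 = 14, b_7 = 18, b_8 = 5, b_9 = 7, b_{10} = 12, b_{11} = 13, b_{12} = 4, b_{13} = 16, b_{14} = 0, b_{15} = 6, b_{16} = 21, b_{17} = 1, b_{18} = 20, b_{19} = 10, b_{20} = 8, b_{21} = 3, b_{22} = 2.
Since b_{22} = b_0 = 2, the sequence is periodic with period 22.

22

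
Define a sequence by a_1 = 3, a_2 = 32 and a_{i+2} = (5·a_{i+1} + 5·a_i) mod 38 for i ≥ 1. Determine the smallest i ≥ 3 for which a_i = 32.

We have a_1 = 3,  a_2 = 32,  a_3 = 23,  a_4 = 9,  a_5 = 8,  a_6 = 9,  a_7 = 9,  a_8 = 14,  a_9 = 1,  a_{10} = 37,  a_{11} = 0,  a_{12} = 33,  a_{13} = 13,  a_{14} = 2,  a_{15} = 37,  a_{16} = 5,  a_{17} = 20,  a_{18} = 11,  a_{19} = 3,  a_{20} = 32.
The sequence repeats with period 18.
The value 32 next appears (with i ≥ 3) at a_{20}.

20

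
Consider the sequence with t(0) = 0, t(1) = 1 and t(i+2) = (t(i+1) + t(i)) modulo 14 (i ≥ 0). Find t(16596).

10

Computing terms: t(0) = 0; t(1) = 1; t(2) = 1; t(3) = 2; t(4) = 3; t(5) = 5; t(6) = 8; t(7) = 13; t(8) = 7; t(9) = 6; t(10) = 13; t(11) = 5; t(12) = 4; t(13) = 9; t(14) = 13; t(15) = 8; t(16) = 7; t(17) = 1; t(18) = 8; t(19) = 9; t(20) = 3; t(21) = 12; t(22) = 1; t(23) = 13; t(24) = 0; t(25) = 13; t(26) = 13; t(27) = 12; t(28) = 11; t(29) = 9; t(30) = 6; t(31) = 1; t(32) = 7; t(33) = 8; t(34) = 1; t(35) = 9; t(36) = 10; t(37) = 5; t(38) = 1; t(39) = 6; t(40) = 7; t(41) = 13; t(42) = 6; t(43) = 5; t(44) = 11; t(45) = 2; t(46) = 13; t(47) = 1; t(48) = 0; t(49) = 1.
Since (t(48), t(49)) = (t(0), t(1)) = (0, 1) (two consecutive terms determine the rest), the sequence is periodic with period 48.
(16596 - 0) mod 48 = 36, so t(16596) = t(36) = 10.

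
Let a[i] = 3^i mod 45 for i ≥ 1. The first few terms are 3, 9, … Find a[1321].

a[1] = 3, a[2] = 9, a[3] = 27, a[4] = 36, a[5] = 18, a[6] = 9.
Since a[6] = a[2] = 9, the sequence is eventually periodic: after a pre-period of length 1 it cycles with period 4.
For i ≥ 2, a[i] depends only on (i - 2) mod 4. (1321 - 2) mod 4 = 3, so a[1321] = a[5] = 18.

18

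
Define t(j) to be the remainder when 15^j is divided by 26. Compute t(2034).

25

Computing terms: t(0) = 1; t(1) = 15; t(2) = 17; t(3) = 21; t(4) = 3; t(5) = 19; t(6) = 25; t(7) = 11; t(8) = 9; t(9) = 5; t(10) = 23; t(11) = 7; t(12) = 1.
The sequence repeats with period 12.
(2034 - 0) mod 12 = 6, so t(2034) = t(6) = 25.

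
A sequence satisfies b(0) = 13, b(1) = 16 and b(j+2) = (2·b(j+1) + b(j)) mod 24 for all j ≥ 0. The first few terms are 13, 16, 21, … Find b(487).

14

Computing terms: b(0) = 13; b(1) = 16; b(2) = 21; b(3) = 10; b(4) = 17; b(5) = 20; b(6) = 9; b(7) = 14; b(8) = 13; b(9) = 16.
The sequence repeats with period 8.
So b(487) = b(0 + ((487-0) mod 8)) = b(7) = 14.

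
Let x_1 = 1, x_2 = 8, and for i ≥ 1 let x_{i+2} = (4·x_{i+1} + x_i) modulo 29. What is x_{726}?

6

x_1 = 1; x_2 = 8; x_3 = 4; x_4 = 24; x_5 = 13; x_6 = 18; x_7 = 27; x_8 = 10; x_9 = 9; x_{10} = 17; x_{11} = 19; x_{12} = 6; x_{13} = 14; x_{14} = 4; x_{15} = 1; x_{16} = 8.
The sequence repeats with period 14.
(726 - 1) mod 14 = 11, so x_{726} = x_{12} = 6.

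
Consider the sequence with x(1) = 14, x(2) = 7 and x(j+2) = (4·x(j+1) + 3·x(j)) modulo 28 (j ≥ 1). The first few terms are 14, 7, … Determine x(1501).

14

Listing terms: x(1) = 14, x(2) = 7, x(3) = 14, x(4) = 21, x(5) = 14, x(6) = 7.
The sequence repeats with period 4.
(1501 - 1) mod 4 = 0, so x(1501) = x(1) = 14.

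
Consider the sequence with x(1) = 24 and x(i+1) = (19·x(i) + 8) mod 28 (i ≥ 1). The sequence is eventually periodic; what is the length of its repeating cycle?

6

We have x(1) = 24, x(2) = 16, x(3) = 4, x(4) = 0, x(5) = 8, x(6) = 20, x(7) = 24.
Since x(7) = x(1) = 24, the sequence is periodic with period 6.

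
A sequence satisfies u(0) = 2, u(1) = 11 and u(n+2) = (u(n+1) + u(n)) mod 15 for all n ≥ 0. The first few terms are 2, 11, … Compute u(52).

7

Listing terms: u(0) = 2,  u(1) = 11,  u(2) = 13,  u(3) = 9,  u(4) = 7,  u(5) = 1,  u(6) = 8,  u(7) = 9,  u(8) = 2,  u(9) = 11.
Since (u(8), u(9)) = (u(0), u(1)) = (2, 11) (two consecutive terms determine the rest), the sequence is periodic with period 8.
So u(52) = u(0 + ((52-0) mod 8)) = u(4) = 7.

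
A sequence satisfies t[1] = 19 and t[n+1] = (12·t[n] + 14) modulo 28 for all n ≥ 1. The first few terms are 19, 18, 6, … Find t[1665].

6

Listing terms: t[1] = 19; t[2] = 18; t[3] = 6; t[4] = 2; t[5] = 10; t[6] = 22; t[7] = 26; t[8] = 18.
Since t[8] = t[2] = 18, the sequence is eventually periodic: after a pre-period of length 1 it cycles with period 6.
For n ≥ 2, t[n] depends only on (n - 2) mod 6. (1665 - 2) mod 6 = 1, so t[1665] = t[3] = 6.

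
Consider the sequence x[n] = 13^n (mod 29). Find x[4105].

We have x[1] = 13; x[2] = 24; x[3] = 22; x[4] = 25; x[5] = 6; x[6] = 20; x[7] = 28; x[8] = 16; x[9] = 5; x[10] = 7; x[11] = 4; x[12] = 23; x[13] = 9; x[14] = 1; x[15] = 13.
The sequence repeats with period 14.
So x[4105] = x[1 + ((4105-1) mod 14)] = x[3] = 22.

22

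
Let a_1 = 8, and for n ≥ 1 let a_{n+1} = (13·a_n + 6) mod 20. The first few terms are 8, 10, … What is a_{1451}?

16

Computing terms: a_1 = 8; a_2 = 10; a_3 = 16; a_4 = 14; a_5 = 8.
The sequence repeats with period 4.
(1451 - 1) mod 4 = 2, so a_{1451} = a_3 = 16.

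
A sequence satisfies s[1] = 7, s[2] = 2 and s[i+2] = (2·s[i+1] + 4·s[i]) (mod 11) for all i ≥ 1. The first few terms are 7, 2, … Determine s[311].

s[1] = 7, s[2] = 2, s[3] = 10, s[4] = 6, s[5] = 8, s[6] = 7, s[7] = 2.
The sequence repeats with period 5.
(311 - 1) mod 5 = 0, so s[311] = s[1] = 7.

7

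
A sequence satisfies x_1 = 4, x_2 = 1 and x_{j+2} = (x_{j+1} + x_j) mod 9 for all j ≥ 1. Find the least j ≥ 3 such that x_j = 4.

15

Listing terms: x_1 = 4; x_2 = 1; x_3 = 5; x_4 = 6; x_5 = 2; x_6 = 8; x_7 = 1; x_8 = 0; x_9 = 1; x_{10} = 1; x_{11} = 2; x_{12} = 3; x_{13} = 5; x_{14} = 8; x_{15} = 4; x_{16} = 3; x_{17} = 7; x_{18} = 1; x_{19} = 8; x_{20} = 0; x_{21} = 8; x_{22} = 8; x_{23} = 7; x_{24} = 6; x_{25} = 4; x_{26} = 1.
Since (x_{25}, x_{26}) = (x_1, x_2) = (4, 1) (two consecutive terms determine the rest), the sequence is periodic with period 24.
The value 4 first appears (with j ≥ 3) at x_{15}.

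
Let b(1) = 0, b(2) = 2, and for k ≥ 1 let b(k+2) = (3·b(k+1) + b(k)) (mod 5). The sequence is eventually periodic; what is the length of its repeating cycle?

12

Listing terms: b(1) = 0, b(2) = 2, b(3) = 1, b(4) = 0, b(5) = 1, b(6) = 3, b(7) = 0, b(8) = 3, b(9) = 4, b(10) = 0, b(11) = 4, b(12) = 2, b(13) = 0, b(14) = 2.
The sequence repeats with period 12.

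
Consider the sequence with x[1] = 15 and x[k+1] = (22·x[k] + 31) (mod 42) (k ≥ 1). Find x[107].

25

x[1] = 15, x[2] = 25, x[3] = 35, x[4] = 3, x[5] = 13, x[6] = 23, x[7] = 33, x[8] = 1, x[9] = 11, x[10] = 21, x[11] = 31, x[12] = 41, x[13] = 9, x[14] = 19, x[15] = 29, x[16] = 39, x[17] = 7, x[18] = 17, x[19] = 27, x[20] = 37, x[21] = 5, x[22] = 15.
Since x[22] = x[1] = 15, the sequence is periodic with period 21.
(107 - 1) mod 21 = 1, so x[107] = x[2] = 25.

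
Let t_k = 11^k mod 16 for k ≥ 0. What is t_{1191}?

3

Computing terms: t_0 = 1; t_1 = 11; t_2 = 9; t_3 = 3; t_4 = 1.
The sequence repeats with period 4.
(1191 - 0) mod 4 = 3, so t_{1191} = t_3 = 3.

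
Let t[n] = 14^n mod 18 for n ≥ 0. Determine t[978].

10

t[0] = 1, t[1] = 14, t[2] = 16, t[3] = 8, t[4] = 4, t[5] = 2, t[6] = 10, t[7] = 14.
Since t[7] = t[1] = 14, the sequence is eventually periodic: after a pre-period of length 1 it cycles with period 6.
For n ≥ 1, t[n] depends only on (n - 1) mod 6. (978 - 1) mod 6 = 5, so t[978] = t[6] = 10.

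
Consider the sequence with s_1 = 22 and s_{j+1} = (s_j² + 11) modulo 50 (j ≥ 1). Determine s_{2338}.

Listing terms: s_1 = 22, s_2 = 45, s_3 = 36, s_4 = 7, s_5 = 10, s_6 = 11, s_7 = 32, s_8 = 35, s_9 = 36.
Since s_9 = s_3 = 36, the sequence is eventually periodic: after a pre-period of length 2 it cycles with period 6.
For j ≥ 3, s_j depends only on (j - 3) mod 6. (2338 - 3) mod 6 = 1, so s_{2338} = s_4 = 7.

7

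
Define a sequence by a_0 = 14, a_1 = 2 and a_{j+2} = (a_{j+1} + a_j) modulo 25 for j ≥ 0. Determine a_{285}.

2

Computing terms: a_0 = 14, a_1 = 2, a_2 = 16, a_3 = 18, a_4 = 9, a_5 = 2, a_6 = 11, a_7 = 13, a_8 = 24, a_9 = 12, a_{10} = 11, a_{11} = 23, a_{12} = 9, a_{13} = 7, a_{14} = 16, a_{15} = 23, a_{16} = 14, a_{17} = 12, a_{18} = 1, a_{19} = 13, a_{20} = 14, a_{21} = 2.
The sequence repeats with period 20.
So a_{285} = a_{0 + ((285-0) mod 20)} = a_5 = 2.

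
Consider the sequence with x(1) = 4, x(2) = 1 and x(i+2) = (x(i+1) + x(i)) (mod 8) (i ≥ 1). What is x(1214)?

1

We have x(1) = 4,  x(2) = 1,  x(3) = 5,  x(4) = 6,  x(5) = 3,  x(6) = 1,  x(7) = 4,  x(8) = 5,  x(9) = 1,  x(10) = 6,  x(11) = 7,  x(12) = 5,  x(13) = 4,  x(14) = 1.
The sequence repeats with period 12.
(1214 - 1) mod 12 = 1, so x(1214) = x(2) = 1.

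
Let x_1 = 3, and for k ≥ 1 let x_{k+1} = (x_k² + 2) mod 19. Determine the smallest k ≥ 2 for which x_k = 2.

Listing terms: x_1 = 3; x_2 = 11; x_3 = 9; x_4 = 7; x_5 = 13; x_6 = 0; x_7 = 2; x_8 = 6; x_9 = 0.
Since x_9 = x_6 = 0, the sequence is eventually periodic: after a pre-period of length 5 it cycles with period 3.
The value 2 first appears (with k ≥ 2) at x_7.

7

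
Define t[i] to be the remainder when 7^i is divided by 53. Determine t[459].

37

We have t[1] = 7,  t[2] = 49,  t[3] = 25,  t[4] = 16,  t[5] = 6,  t[6] = 42,  t[7] = 29,  t[8] = 44,  t[9] = 43,  t[10] = 36,  t[11] = 40,  t[12] = 15,  t[13] = 52,  t[14] = 46,  t[15] = 4,  t[16] = 28,  t[17] = 37,  t[18] = 47,  t[19] = 11,  t[20] = 24,  t[21] = 9,  t[22] = 10,  t[23] = 17,  t[24] = 13,  t[25] = 38,  t[26] = 1,  t[27] = 7.
The sequence repeats with period 26.
(459 - 1) mod 26 = 16, so t[459] = t[17] = 37.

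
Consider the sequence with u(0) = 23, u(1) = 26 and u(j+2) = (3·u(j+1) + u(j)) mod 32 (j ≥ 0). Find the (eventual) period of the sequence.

Computing terms: u(0) = 23,  u(1) = 26,  u(2) = 5,  u(3) = 9,  u(4) = 0,  u(5) = 9,  u(6) = 27,  u(7) = 26,  u(8) = 9,  u(9) = 21,  u(10) = 8,  u(11) = 13,  u(12) = 15,  u(13) = 26,  u(14) = 29,  u(15) = 17,  u(16) = 16,  u(17) = 1,  u(18) = 19,  u(19) = 26,  u(20) = 1,  u(21) = 29,  u(22) = 24,  u(23) = 5,  u(24) = 7,  u(25) = 26,  u(26) = 21,  u(27) = 25,  u(28) = 0,  u(29) = 25,  u(30) = 11,  u(31) = 26,  u(32) = 25,  u(33) = 5,  u(34) = 8,  u(35) = 29,  u(36) = 31,  u(37) = 26,  u(38) = 13,  u(39) = 1,  u(40) = 16,  u(41) = 17,  u(42) = 3,  u(43) = 26,  u(44) = 17,  u(45) = 13,  u(46) = 24,  u(47) = 21,  u(48) = 23,  u(49) = 26.
Since (u(48), u(49)) = (u(0), u(1)) = (23, 26) (two consecutive terms determine the rest), the sequence is periodic with period 48.

48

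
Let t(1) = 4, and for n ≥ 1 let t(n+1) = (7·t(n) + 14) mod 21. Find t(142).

7

t(1) = 4,  t(2) = 0,  t(3) = 14,  t(4) = 7,  t(5) = 0.
Since t(5) = t(2) = 0, the sequence is eventually periodic: after a pre-period of length 1 it cycles with period 3.
For n ≥ 2, t(n) depends only on (n - 2) mod 3. (142 - 2) mod 3 = 2, so t(142) = t(4) = 7.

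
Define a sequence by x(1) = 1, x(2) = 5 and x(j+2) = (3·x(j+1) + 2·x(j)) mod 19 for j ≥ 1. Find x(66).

We have x(1) = 1; x(2) = 5; x(3) = 17; x(4) = 4; x(5) = 8; x(6) = 13; x(7) = 17; x(8) = 1; x(9) = 18; x(10) = 18; x(11) = 14; x(12) = 2; x(13) = 15; x(14) = 11; x(15) = 6; x(16) = 2; x(17) = 18; x(18) = 1; x(19) = 1; x(20) = 5.
The sequence repeats with period 18.
So x(66) = x(1 + ((66-1) mod 18)) = x(12) = 2.

2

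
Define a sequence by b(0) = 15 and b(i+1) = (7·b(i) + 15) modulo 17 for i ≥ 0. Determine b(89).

We have b(0) = 15, b(1) = 1, b(2) = 5, b(3) = 16, b(4) = 8, b(5) = 3, b(6) = 2, b(7) = 12, b(8) = 14, b(9) = 11, b(10) = 7, b(11) = 13, b(12) = 4, b(13) = 9, b(14) = 10, b(15) = 0, b(16) = 15.
The sequence repeats with period 16.
So b(89) = b(0 + ((89-0) mod 16)) = b(9) = 11.

11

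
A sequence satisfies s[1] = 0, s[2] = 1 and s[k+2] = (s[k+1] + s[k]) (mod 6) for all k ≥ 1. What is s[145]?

0

We have s[1] = 0, s[2] = 1, s[3] = 1, s[4] = 2, s[5] = 3, s[6] = 5, s[7] = 2, s[8] = 1, s[9] = 3, s[10] = 4, s[11] = 1, s[12] = 5, s[13] = 0, s[14] = 5, s[15] = 5, s[16] = 4, s[17] = 3, s[18] = 1, s[19] = 4, s[20] = 5, s[21] = 3, s[22] = 2, s[23] = 5, s[24] = 1, s[25] = 0, s[26] = 1.
The sequence repeats with period 24.
(145 - 1) mod 24 = 0, so s[145] = s[1] = 0.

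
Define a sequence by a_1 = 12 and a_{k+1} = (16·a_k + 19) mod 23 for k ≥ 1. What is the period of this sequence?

Listing terms: a_1 = 12,  a_2 = 4,  a_3 = 14,  a_4 = 13,  a_5 = 20,  a_6 = 17,  a_7 = 15,  a_8 = 6,  a_9 = 0,  a_{10} = 19,  a_{11} = 1,  a_{12} = 12.
Since a_{12} = a_1 = 12, the sequence is periodic with period 11.

11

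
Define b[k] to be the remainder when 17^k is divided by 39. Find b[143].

23

We have b[1] = 17,  b[2] = 16,  b[3] = 38,  b[4] = 22,  b[5] = 23,  b[6] = 1,  b[7] = 17.
The sequence repeats with period 6.
So b[143] = b[1 + ((143-1) mod 6)] = b[5] = 23.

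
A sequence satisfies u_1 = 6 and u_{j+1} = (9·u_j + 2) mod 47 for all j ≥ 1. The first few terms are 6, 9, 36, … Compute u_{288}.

41

Listing terms: u_1 = 6; u_2 = 9; u_3 = 36; u_4 = 44; u_5 = 22; u_6 = 12; u_7 = 16; u_8 = 5; u_9 = 0; u_{10} = 2; u_{11} = 20; u_{12} = 41; u_{13} = 42; u_{14} = 4; u_{15} = 38; u_{16} = 15; u_{17} = 43; u_{18} = 13; u_{19} = 25; u_{20} = 39; u_{21} = 24; u_{22} = 30; u_{23} = 37; u_{24} = 6.
Since u_{24} = u_1 = 6, the sequence is periodic with period 23.
(288 - 1) mod 23 = 11, so u_{288} = u_{12} = 41.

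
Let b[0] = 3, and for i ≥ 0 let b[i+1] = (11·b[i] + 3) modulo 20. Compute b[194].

15

Computing terms: b[0] = 3,  b[1] = 16,  b[2] = 19,  b[3] = 12,  b[4] = 15,  b[5] = 8,  b[6] = 11,  b[7] = 4,  b[8] = 7,  b[9] = 0,  b[10] = 3.
The sequence repeats with period 10.
So b[194] = b[0 + ((194-0) mod 10)] = b[4] = 15.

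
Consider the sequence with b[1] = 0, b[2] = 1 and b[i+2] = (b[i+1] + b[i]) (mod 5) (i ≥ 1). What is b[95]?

2

Computing terms: b[1] = 0; b[2] = 1; b[3] = 1; b[4] = 2; b[5] = 3; b[6] = 0; b[7] = 3; b[8] = 3; b[9] = 1; b[10] = 4; b[11] = 0; b[12] = 4; b[13] = 4; b[14] = 3; b[15] = 2; b[16] = 0; b[17] = 2; b[18] = 2; b[19] = 4; b[20] = 1; b[21] = 0; b[22] = 1.
The sequence repeats with period 20.
(95 - 1) mod 20 = 14, so b[95] = b[15] = 2.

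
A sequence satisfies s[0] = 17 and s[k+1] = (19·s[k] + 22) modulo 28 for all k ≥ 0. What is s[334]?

1

Computing terms: s[0] = 17, s[1] = 9, s[2] = 25, s[3] = 21, s[4] = 1, s[5] = 13, s[6] = 17.
Since s[6] = s[0] = 17, the sequence is periodic with period 6.
(334 - 0) mod 6 = 4, so s[334] = s[4] = 1.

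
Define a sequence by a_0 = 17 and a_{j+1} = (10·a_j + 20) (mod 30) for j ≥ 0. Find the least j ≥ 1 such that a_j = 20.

3

We have a_0 = 17,  a_1 = 10,  a_2 = 0,  a_3 = 20,  a_4 = 10.
Since a_4 = a_1 = 10, the sequence is eventually periodic: after a pre-period of length 1 it cycles with period 3.
The value 20 first appears (with j ≥ 1) at a_3.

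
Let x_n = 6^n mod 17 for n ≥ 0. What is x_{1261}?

10

Computing terms: x_0 = 1; x_1 = 6; x_2 = 2; x_3 = 12; x_4 = 4; x_5 = 7; x_6 = 8; x_7 = 14; x_8 = 16; x_9 = 11; x_{10} = 15; x_{11} = 5; x_{12} = 13; x_{13} = 10; x_{14} = 9; x_{15} = 3; x_{16} = 1.
Since x_{16} = x_0 = 1, the sequence is periodic with period 16.
So x_{1261} = x_{0 + ((1261-0) mod 16)} = x_{13} = 10.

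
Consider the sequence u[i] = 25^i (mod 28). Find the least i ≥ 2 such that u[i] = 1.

u[1] = 25; u[2] = 9; u[3] = 1; u[4] = 25.
Since u[4] = u[1] = 25, the sequence is periodic with period 3.
The value 1 first appears (with i ≥ 2) at u[3].

3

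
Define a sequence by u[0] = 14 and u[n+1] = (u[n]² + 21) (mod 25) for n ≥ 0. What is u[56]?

We have u[0] = 14; u[1] = 17; u[2] = 10; u[3] = 21; u[4] = 12; u[5] = 15; u[6] = 21.
Since u[6] = u[3] = 21, the sequence is eventually periodic: after a pre-period of length 3 it cycles with period 3.
For n ≥ 3, u[n] depends only on (n - 3) mod 3. (56 - 3) mod 3 = 2, so u[56] = u[5] = 15.

15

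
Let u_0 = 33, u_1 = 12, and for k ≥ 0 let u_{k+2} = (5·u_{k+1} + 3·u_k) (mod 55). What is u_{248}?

8

u_0 = 33, u_1 = 12, u_2 = 49, u_3 = 6, u_4 = 12, u_5 = 23, u_6 = 41, u_7 = 54, u_8 = 8, u_9 = 37, u_{10} = 44, u_{11} = 1, u_{12} = 27, u_{13} = 28, u_{14} = 1, u_{15} = 34, u_{16} = 8, u_{17} = 32, u_{18} = 19, u_{19} = 26, u_{20} = 22, u_{21} = 23, u_{22} = 16, u_{23} = 39, u_{24} = 23, u_{25} = 12, u_{26} = 19, u_{27} = 21, u_{28} = 52, u_{29} = 48, u_{30} = 11, u_{31} = 34, u_{32} = 38, u_{33} = 17, u_{34} = 34, u_{35} = 1, u_{36} = 52, u_{37} = 43, u_{38} = 41, u_{39} = 4, u_{40} = 33, u_{41} = 12.
The sequence repeats with period 40.
So u_{248} = u_{0 + ((248-0) mod 40)} = u_8 = 8.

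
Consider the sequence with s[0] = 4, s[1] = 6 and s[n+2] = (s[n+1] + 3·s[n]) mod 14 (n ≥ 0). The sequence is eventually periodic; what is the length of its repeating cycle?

s[0] = 4; s[1] = 6; s[2] = 4; s[3] = 8; s[4] = 6; s[5] = 2; s[6] = 6; s[7] = 12; s[8] = 2; s[9] = 10; s[10] = 2; s[11] = 4; s[12] = 10; s[13] = 8; s[14] = 10; s[15] = 6; s[16] = 8; s[17] = 12; s[18] = 8; s[19] = 2; s[20] = 12; s[21] = 4; s[22] = 12; s[23] = 10; s[24] = 4; s[25] = 6.
Since (s[24], s[25]) = (s[0], s[1]) = (4, 6) (two consecutive terms determine the rest), the sequence is periodic with period 24.

24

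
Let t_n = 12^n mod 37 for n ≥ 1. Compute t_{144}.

We have t_1 = 12; t_2 = 33; t_3 = 26; t_4 = 16; t_5 = 7; t_6 = 10; t_7 = 9; t_8 = 34; t_9 = 1; t_{10} = 12.
Since t_{10} = t_1 = 12, the sequence is periodic with period 9.
So t_{144} = t_{1 + ((144-1) mod 9)} = t_9 = 1.

1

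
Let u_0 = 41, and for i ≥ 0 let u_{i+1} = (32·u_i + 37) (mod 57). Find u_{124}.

Computing terms: u_0 = 41,  u_1 = 38,  u_2 = 56,  u_3 = 5,  u_4 = 26,  u_5 = 14,  u_6 = 29,  u_7 = 53,  u_8 = 23,  u_9 = 32,  u_{10} = 35,  u_{11} = 17,  u_{12} = 11,  u_{13} = 47,  u_{14} = 2,  u_{15} = 44,  u_{16} = 20,  u_{17} = 50,  u_{18} = 41.
Since u_{18} = u_0 = 41, the sequence is periodic with period 18.
(124 - 0) mod 18 = 16, so u_{124} = u_{16} = 20.

20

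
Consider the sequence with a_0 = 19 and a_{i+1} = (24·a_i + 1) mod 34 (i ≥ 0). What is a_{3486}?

3

Computing terms: a_0 = 19, a_1 = 15, a_2 = 21, a_3 = 29, a_4 = 17, a_5 = 1, a_6 = 25, a_7 = 23, a_8 = 9, a_9 = 13, a_{10} = 7, a_{11} = 33, a_{12} = 11, a_{13} = 27, a_{14} = 3, a_{15} = 5, a_{16} = 19.
Since a_{16} = a_0 = 19, the sequence is periodic with period 16.
(3486 - 0) mod 16 = 14, so a_{3486} = a_{14} = 3.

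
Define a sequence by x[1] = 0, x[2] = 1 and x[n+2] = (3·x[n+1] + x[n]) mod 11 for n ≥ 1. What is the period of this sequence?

We have x[1] = 0, x[2] = 1, x[3] = 3, x[4] = 10, x[5] = 0, x[6] = 10, x[7] = 8, x[8] = 1, x[9] = 0, x[10] = 1.
Since (x[9], x[10]) = (x[1], x[2]) = (0, 1) (two consecutive terms determine the rest), the sequence is periodic with period 8.

8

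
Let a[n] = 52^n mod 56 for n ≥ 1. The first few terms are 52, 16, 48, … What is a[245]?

We have a[1] = 52; a[2] = 16; a[3] = 48; a[4] = 32; a[5] = 40; a[6] = 8; a[7] = 24; a[8] = 16.
Since a[8] = a[2] = 16, the sequence is eventually periodic: after a pre-period of length 1 it cycles with period 6.
For n ≥ 2, a[n] depends only on (n - 2) mod 6. (245 - 2) mod 6 = 3, so a[245] = a[5] = 40.

40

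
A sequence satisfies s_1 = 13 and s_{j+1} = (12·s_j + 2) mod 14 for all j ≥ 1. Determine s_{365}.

2

Listing terms: s_1 = 13, s_2 = 4, s_3 = 8, s_4 = 0, s_5 = 2, s_6 = 12, s_7 = 6, s_8 = 4.
Since s_8 = s_2 = 4, the sequence is eventually periodic: after a pre-period of length 1 it cycles with period 6.
For j ≥ 2, s_j depends only on (j - 2) mod 6. (365 - 2) mod 6 = 3, so s_{365} = s_5 = 2.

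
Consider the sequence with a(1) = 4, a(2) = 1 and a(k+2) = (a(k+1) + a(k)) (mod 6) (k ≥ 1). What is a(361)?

4

a(1) = 4, a(2) = 1, a(3) = 5, a(4) = 0, a(5) = 5, a(6) = 5, a(7) = 4, a(8) = 3, a(9) = 1, a(10) = 4, a(11) = 5, a(12) = 3, a(13) = 2, a(14) = 5, a(15) = 1, a(16) = 0, a(17) = 1, a(18) = 1, a(19) = 2, a(20) = 3, a(21) = 5, a(22) = 2, a(23) = 1, a(24) = 3, a(25) = 4, a(26) = 1.
Since (a(25), a(26)) = (a(1), a(2)) = (4, 1) (two consecutive terms determine the rest), the sequence is periodic with period 24.
So a(361) = a(1 + ((361-1) mod 24)) = a(1) = 4.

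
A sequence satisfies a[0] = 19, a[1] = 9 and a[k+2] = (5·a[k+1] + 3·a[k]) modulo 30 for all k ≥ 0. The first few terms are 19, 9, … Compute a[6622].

Computing terms: a[0] = 19,  a[1] = 9,  a[2] = 12,  a[3] = 27,  a[4] = 21,  a[5] = 6,  a[6] = 3,  a[7] = 3,  a[8] = 24,  a[9] = 9,  a[10] = 27,  a[11] = 12,  a[12] = 21,  a[13] = 21,  a[14] = 18,  a[15] = 3,  a[16] = 9,  a[17] = 24,  a[18] = 27,  a[19] = 27,  a[20] = 6,  a[21] = 21,  a[22] = 3,  a[23] = 18,  a[24] = 9,  a[25] = 9,  a[26] = 12.
Since (a[25], a[26]) = (a[1], a[2]) = (9, 12) (two consecutive terms determine the rest), the sequence is eventually periodic: after a pre-period of length 1 it cycles with period 24.
For k ≥ 1, a[k] depends only on (k - 1) mod 24. (6622 - 1) mod 24 = 21, so a[6622] = a[22] = 3.

3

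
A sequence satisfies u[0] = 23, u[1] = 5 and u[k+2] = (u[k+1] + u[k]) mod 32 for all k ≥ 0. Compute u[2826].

u[0] = 23; u[1] = 5; u[2] = 28; u[3] = 1; u[4] = 29; u[5] = 30; u[6] = 27; u[7] = 25; u[8] = 20; u[9] = 13; u[10] = 1; u[11] = 14; u[12] = 15; u[13] = 29; u[14] = 12; u[15] = 9; u[16] = 21; u[17] = 30; u[18] = 19; u[19] = 17; u[20] = 4; u[21] = 21; u[22] = 25; u[23] = 14; u[24] = 7; u[25] = 21; u[26] = 28; u[27] = 17; u[28] = 13; u[29] = 30; u[30] = 11; u[31] = 9; u[32] = 20; u[33] = 29; u[34] = 17; u[35] = 14; u[36] = 31; u[37] = 13; u[38] = 12; u[39] = 25; u[40] = 5; u[41] = 30; u[42] = 3; u[43] = 1; u[44] = 4; u[45] = 5; u[46] = 9; u[47] = 14; u[48] = 23; u[49] = 5.
The sequence repeats with period 48.
(2826 - 0) mod 48 = 42, so u[2826] = u[42] = 3.

3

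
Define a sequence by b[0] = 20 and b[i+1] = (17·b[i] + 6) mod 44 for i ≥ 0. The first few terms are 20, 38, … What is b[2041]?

We have b[0] = 20; b[1] = 38; b[2] = 36; b[3] = 2; b[4] = 40; b[5] = 26; b[6] = 8; b[7] = 10; b[8] = 0; b[9] = 6; b[10] = 20.
Since b[10] = b[0] = 20, the sequence is periodic with period 10.
(2041 - 0) mod 10 = 1, so b[2041] = b[1] = 38.

38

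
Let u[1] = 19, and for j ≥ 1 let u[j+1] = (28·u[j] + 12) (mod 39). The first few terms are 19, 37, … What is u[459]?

Listing terms: u[1] = 19; u[2] = 37; u[3] = 34; u[4] = 28; u[5] = 16; u[6] = 31; u[7] = 22; u[8] = 4; u[9] = 7; u[10] = 13; u[11] = 25; u[12] = 10; u[13] = 19.
Since u[13] = u[1] = 19, the sequence is periodic with period 12.
(459 - 1) mod 12 = 2, so u[459] = u[3] = 34.

34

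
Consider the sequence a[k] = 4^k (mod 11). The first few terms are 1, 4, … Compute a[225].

Listing terms: a[0] = 1, a[1] = 4, a[2] = 5, a[3] = 9, a[4] = 3, a[5] = 1.
The sequence repeats with period 5.
(225 - 0) mod 5 = 0, so a[225] = a[0] = 1.

1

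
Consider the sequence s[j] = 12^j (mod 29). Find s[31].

17

We have s[0] = 1,  s[1] = 12,  s[2] = 28,  s[3] = 17,  s[4] = 1.
The sequence repeats with period 4.
(31 - 0) mod 4 = 3, so s[31] = s[3] = 17.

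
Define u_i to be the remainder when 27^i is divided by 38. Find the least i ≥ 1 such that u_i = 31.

5

Listing terms: u_0 = 1; u_1 = 27; u_2 = 7; u_3 = 37; u_4 = 11; u_5 = 31; u_6 = 1.
The sequence repeats with period 6.
The value 31 first appears (with i ≥ 1) at u_5.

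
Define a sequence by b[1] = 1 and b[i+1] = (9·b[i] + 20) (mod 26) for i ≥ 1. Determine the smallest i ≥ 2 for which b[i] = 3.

2

Listing terms: b[1] = 1, b[2] = 3, b[3] = 21, b[4] = 1.
Since b[4] = b[1] = 1, the sequence is periodic with period 3.
The value 3 first appears (with i ≥ 2) at b[2].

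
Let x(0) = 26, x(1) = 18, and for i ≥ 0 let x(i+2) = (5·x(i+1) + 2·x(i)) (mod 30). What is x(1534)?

Computing terms: x(0) = 26, x(1) = 18, x(2) = 22, x(3) = 26, x(4) = 24, x(5) = 22, x(6) = 8, x(7) = 24, x(8) = 16, x(9) = 8, x(10) = 12, x(11) = 16, x(12) = 14, x(13) = 12, x(14) = 28, x(15) = 14, x(16) = 6, x(17) = 28, x(18) = 2, x(19) = 6, x(20) = 4, x(21) = 2, x(22) = 18, x(23) = 4, x(24) = 26, x(25) = 18.
Since (x(24), x(25)) = (x(0), x(1)) = (26, 18) (two consecutive terms determine the rest), the sequence is periodic with period 24.
(1534 - 0) mod 24 = 22, so x(1534) = x(22) = 18.

18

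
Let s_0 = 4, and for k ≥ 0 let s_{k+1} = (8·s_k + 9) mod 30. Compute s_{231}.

5

Computing terms: s_0 = 4, s_1 = 11, s_2 = 7, s_3 = 5, s_4 = 19, s_5 = 11.
Since s_5 = s_1 = 11, the sequence is eventually periodic: after a pre-period of length 1 it cycles with period 4.
For k ≥ 1, s_k depends only on (k - 1) mod 4. (231 - 1) mod 4 = 2, so s_{231} = s_3 = 5.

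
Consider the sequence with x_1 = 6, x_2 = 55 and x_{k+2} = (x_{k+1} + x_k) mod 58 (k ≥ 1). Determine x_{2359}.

Listing terms: x_1 = 6, x_2 = 55, x_3 = 3, x_4 = 0, x_5 = 3, x_6 = 3, x_7 = 6, x_8 = 9, x_9 = 15, x_{10} = 24, x_{11} = 39, x_{12} = 5, x_{13} = 44, x_{14} = 49, x_{15} = 35, x_{16} = 26, x_{17} = 3, x_{18} = 29, x_{19} = 32, x_{20} = 3, x_{21} = 35, x_{22} = 38, x_{23} = 15, x_{24} = 53, x_{25} = 10, x_{26} = 5, x_{27} = 15, x_{28} = 20, x_{29} = 35, x_{30} = 55, x_{31} = 32, x_{32} = 29, x_{33} = 3, x_{34} = 32, x_{35} = 35, x_{36} = 9, x_{37} = 44, x_{38} = 53, x_{39} = 39, x_{40} = 34, x_{41} = 15, x_{42} = 49, x_{43} = 6, x_{44} = 55.
The sequence repeats with period 42.
(2359 - 1) mod 42 = 6, so x_{2359} = x_7 = 6.

6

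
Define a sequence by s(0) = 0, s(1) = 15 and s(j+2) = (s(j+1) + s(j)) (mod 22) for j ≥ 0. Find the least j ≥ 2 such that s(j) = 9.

s(0) = 0; s(1) = 15; s(2) = 15; s(3) = 8; s(4) = 1; s(5) = 9; s(6) = 10; s(7) = 19; s(8) = 7; s(9) = 4; s(10) = 11; s(11) = 15; s(12) = 4; s(13) = 19; s(14) = 1; s(15) = 20; s(16) = 21; s(17) = 19; s(18) = 18; s(19) = 15; s(20) = 11; s(21) = 4; s(22) = 15; s(23) = 19; s(24) = 12; s(25) = 9; s(26) = 21; s(27) = 8; s(28) = 7; s(29) = 15; s(30) = 0; s(31) = 15.
The sequence repeats with period 30.
The value 9 first appears (with j ≥ 2) at s(5).

5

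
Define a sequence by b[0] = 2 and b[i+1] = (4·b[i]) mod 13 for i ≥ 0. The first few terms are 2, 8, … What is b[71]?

7

Computing terms: b[0] = 2; b[1] = 8; b[2] = 6; b[3] = 11; b[4] = 5; b[5] = 7; b[6] = 2.
The sequence repeats with period 6.
So b[71] = b[0 + ((71-0) mod 6)] = b[5] = 7.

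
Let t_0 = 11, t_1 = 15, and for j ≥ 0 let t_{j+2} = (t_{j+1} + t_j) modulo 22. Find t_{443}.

8

Listing terms: t_0 = 11; t_1 = 15; t_2 = 4; t_3 = 19; t_4 = 1; t_5 = 20; t_6 = 21; t_7 = 19; t_8 = 18; t_9 = 15; t_{10} = 11; t_{11} = 4; t_{12} = 15; t_{13} = 19; t_{14} = 12; t_{15} = 9; t_{16} = 21; t_{17} = 8; t_{18} = 7; t_{19} = 15; t_{20} = 0; t_{21} = 15; t_{22} = 15; t_{23} = 8; t_{24} = 1; t_{25} = 9; t_{26} = 10; t_{27} = 19; t_{28} = 7; t_{29} = 4; t_{30} = 11; t_{31} = 15.
The sequence repeats with period 30.
So t_{443} = t_{0 + ((443-0) mod 30)} = t_{23} = 8.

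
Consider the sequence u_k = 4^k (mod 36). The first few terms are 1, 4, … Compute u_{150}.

28

We have u_0 = 1; u_1 = 4; u_2 = 16; u_3 = 28; u_4 = 4.
Since u_4 = u_1 = 4, the sequence is eventually periodic: after a pre-period of length 1 it cycles with period 3.
For k ≥ 1, u_k depends only on (k - 1) mod 3. (150 - 1) mod 3 = 2, so u_{150} = u_3 = 28.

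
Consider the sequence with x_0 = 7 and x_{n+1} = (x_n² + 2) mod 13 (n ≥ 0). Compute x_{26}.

3

x_0 = 7,  x_1 = 12,  x_2 = 3,  x_3 = 11,  x_4 = 6,  x_5 = 12.
Since x_5 = x_1 = 12, the sequence is eventually periodic: after a pre-period of length 1 it cycles with period 4.
For n ≥ 1, x_n depends only on (n - 1) mod 4. (26 - 1) mod 4 = 1, so x_{26} = x_2 = 3.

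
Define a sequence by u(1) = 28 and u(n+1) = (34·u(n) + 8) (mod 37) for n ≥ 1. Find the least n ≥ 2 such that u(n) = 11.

u(1) = 28,  u(2) = 35,  u(3) = 14,  u(4) = 3,  u(5) = 36,  u(6) = 11,  u(7) = 12,  u(8) = 9,  u(9) = 18,  u(10) = 28.
Since u(10) = u(1) = 28, the sequence is periodic with period 9.
The value 11 first appears (with n ≥ 2) at u(6).

6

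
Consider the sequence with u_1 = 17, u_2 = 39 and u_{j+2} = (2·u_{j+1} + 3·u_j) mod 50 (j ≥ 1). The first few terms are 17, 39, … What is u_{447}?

Computing terms: u_1 = 17; u_2 = 39; u_3 = 29; u_4 = 25; u_5 = 37; u_6 = 49; u_7 = 9; u_8 = 15; u_9 = 7; u_{10} = 9; u_{11} = 39; u_{12} = 5; u_{13} = 27; u_{14} = 19; u_{15} = 19; u_{16} = 45; u_{17} = 47; u_{18} = 29; u_{19} = 49; u_{20} = 35; u_{21} = 17; u_{22} = 39.
Since (u_{21}, u_{22}) = (u_1, u_2) = (17, 39) (two consecutive terms determine the rest), the sequence is periodic with period 20.
So u_{447} = u_{1 + ((447-1) mod 20)} = u_7 = 9.

9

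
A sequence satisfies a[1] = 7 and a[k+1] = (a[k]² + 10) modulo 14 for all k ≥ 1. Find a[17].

3

We have a[1] = 7, a[2] = 3, a[3] = 5, a[4] = 7.
Since a[4] = a[1] = 7, the sequence is periodic with period 3.
So a[17] = a[1 + ((17-1) mod 3)] = a[2] = 3.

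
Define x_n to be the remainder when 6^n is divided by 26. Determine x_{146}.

x_0 = 1, x_1 = 6, x_2 = 10, x_3 = 8, x_4 = 22, x_5 = 2, x_6 = 12, x_7 = 20, x_8 = 16, x_9 = 18, x_{10} = 4, x_{11} = 24, x_{12} = 14, x_{13} = 6.
Since x_{13} = x_1 = 6, the sequence is eventually periodic: after a pre-period of length 1 it cycles with period 12.
For n ≥ 1, x_n depends only on (n - 1) mod 12. (146 - 1) mod 12 = 1, so x_{146} = x_2 = 10.

10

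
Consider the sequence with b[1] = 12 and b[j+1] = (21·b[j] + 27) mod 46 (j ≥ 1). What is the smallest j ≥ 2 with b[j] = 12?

Computing terms: b[1] = 12, b[2] = 3, b[3] = 44, b[4] = 31, b[5] = 34, b[6] = 5, b[7] = 40, b[8] = 39, b[9] = 18, b[10] = 37, b[11] = 22, b[12] = 29, b[13] = 38, b[14] = 43, b[15] = 10, b[16] = 7, b[17] = 36, b[18] = 1, b[19] = 2, b[20] = 23, b[21] = 4, b[22] = 19, b[23] = 12.
Since b[23] = b[1] = 12, the sequence is periodic with period 22.
The value 12 next appears (with j ≥ 2) at b[23].

23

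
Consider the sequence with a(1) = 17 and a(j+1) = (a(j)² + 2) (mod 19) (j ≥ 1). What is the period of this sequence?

Listing terms: a(1) = 17; a(2) = 6; a(3) = 0; a(4) = 2; a(5) = 6.
Since a(5) = a(2) = 6, the sequence is eventually periodic: after a pre-period of length 1 it cycles with period 3.

3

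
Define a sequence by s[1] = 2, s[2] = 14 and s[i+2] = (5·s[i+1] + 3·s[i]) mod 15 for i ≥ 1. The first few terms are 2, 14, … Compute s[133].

Listing terms: s[1] = 2, s[2] = 14, s[3] = 1, s[4] = 2, s[5] = 13, s[6] = 11, s[7] = 4, s[8] = 8, s[9] = 7, s[10] = 14, s[11] = 1.
Since (s[10], s[11]) = (s[2], s[3]) = (14, 1) (two consecutive terms determine the rest), the sequence is eventually periodic: after a pre-period of length 1 it cycles with period 8.
For i ≥ 2, s[i] depends only on (i - 2) mod 8. (133 - 2) mod 8 = 3, so s[133] = s[5] = 13.

13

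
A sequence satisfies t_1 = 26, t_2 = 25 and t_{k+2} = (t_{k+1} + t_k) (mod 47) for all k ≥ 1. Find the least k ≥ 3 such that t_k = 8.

t_1 = 26; t_2 = 25; t_3 = 4; t_4 = 29; t_5 = 33; t_6 = 15; t_7 = 1; t_8 = 16; t_9 = 17; t_{10} = 33; t_{11} = 3; t_{12} = 36; t_{13} = 39; t_{14} = 28; t_{15} = 20; t_{16} = 1; t_{17} = 21; t_{18} = 22; t_{19} = 43; t_{20} = 18; t_{21} = 14; t_{22} = 32; t_{23} = 46; t_{24} = 31; t_{25} = 30; t_{26} = 14; t_{27} = 44; t_{28} = 11; t_{29} = 8; t_{30} = 19; t_{31} = 27; t_{32} = 46; t_{33} = 26; t_{34} = 25.
The sequence repeats with period 32.
The value 8 first appears (with k ≥ 3) at t_{29}.

29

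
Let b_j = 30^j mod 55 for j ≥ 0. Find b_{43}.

b_0 = 1,  b_1 = 30,  b_2 = 20,  b_3 = 50,  b_4 = 15,  b_5 = 10,  b_6 = 25,  b_7 = 35,  b_8 = 5,  b_9 = 40,  b_{10} = 45,  b_{11} = 30.
Since b_{11} = b_1 = 30, the sequence is eventually periodic: after a pre-period of length 1 it cycles with period 10.
For j ≥ 1, b_j depends only on (j - 1) mod 10. (43 - 1) mod 10 = 2, so b_{43} = b_3 = 50.

50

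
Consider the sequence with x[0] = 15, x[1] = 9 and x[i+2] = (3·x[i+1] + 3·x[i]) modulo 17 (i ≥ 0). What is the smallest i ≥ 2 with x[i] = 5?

Computing terms: x[0] = 15, x[1] = 9, x[2] = 4, x[3] = 5, x[4] = 10, x[5] = 11, x[6] = 12, x[7] = 1, x[8] = 5, x[9] = 1, x[10] = 1, x[11] = 6, x[12] = 4, x[13] = 13, x[14] = 0, x[15] = 5, x[16] = 15, x[17] = 9.
Since (x[16], x[17]) = (x[0], x[1]) = (15, 9) (two consecutive terms determine the rest), the sequence is periodic with period 16.
The value 5 first appears (with i ≥ 2) at x[3].

3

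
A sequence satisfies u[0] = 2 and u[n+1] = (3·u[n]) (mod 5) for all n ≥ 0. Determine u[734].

3

We have u[0] = 2,  u[1] = 1,  u[2] = 3,  u[3] = 4,  u[4] = 2.
The sequence repeats with period 4.
So u[734] = u[0 + ((734-0) mod 4)] = u[2] = 3.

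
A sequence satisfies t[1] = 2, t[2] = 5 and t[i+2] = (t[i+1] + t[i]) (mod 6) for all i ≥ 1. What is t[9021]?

1

We have t[1] = 2,  t[2] = 5,  t[3] = 1,  t[4] = 0,  t[5] = 1,  t[6] = 1,  t[7] = 2,  t[8] = 3,  t[9] = 5,  t[10] = 2,  t[11] = 1,  t[12] = 3,  t[13] = 4,  t[14] = 1,  t[15] = 5,  t[16] = 0,  t[17] = 5,  t[18] = 5,  t[19] = 4,  t[20] = 3,  t[21] = 1,  t[22] = 4,  t[23] = 5,  t[24] = 3,  t[25] = 2,  t[26] = 5.
The sequence repeats with period 24.
So t[9021] = t[1 + ((9021-1) mod 24)] = t[21] = 1.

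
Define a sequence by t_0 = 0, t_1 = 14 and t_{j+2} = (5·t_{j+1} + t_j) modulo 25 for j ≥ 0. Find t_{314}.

15

t_0 = 0; t_1 = 14; t_2 = 20; t_3 = 14; t_4 = 15; t_5 = 14; t_6 = 10; t_7 = 14; t_8 = 5; t_9 = 14; t_{10} = 0; t_{11} = 14.
The sequence repeats with period 10.
So t_{314} = t_{0 + ((314-0) mod 10)} = t_4 = 15.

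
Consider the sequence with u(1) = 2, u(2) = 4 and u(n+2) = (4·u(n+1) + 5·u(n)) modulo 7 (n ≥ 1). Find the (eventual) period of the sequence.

6

u(1) = 2; u(2) = 4; u(3) = 5; u(4) = 5; u(5) = 3; u(6) = 2; u(7) = 2; u(8) = 4.
Since (u(7), u(8)) = (u(1), u(2)) = (2, 4) (two consecutive terms determine the rest), the sequence is periodic with period 6.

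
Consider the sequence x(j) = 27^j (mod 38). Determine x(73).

We have x(0) = 1,  x(1) = 27,  x(2) = 7,  x(3) = 37,  x(4) = 11,  x(5) = 31,  x(6) = 1.
The sequence repeats with period 6.
(73 - 0) mod 6 = 1, so x(73) = x(1) = 27.

27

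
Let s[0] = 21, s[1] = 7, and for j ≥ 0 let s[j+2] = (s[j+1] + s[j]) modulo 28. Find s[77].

s[0] = 21,  s[1] = 7,  s[2] = 0,  s[3] = 7,  s[4] = 7,  s[5] = 14,  s[6] = 21,  s[7] = 7.
Since (s[6], s[7]) = (s[0], s[1]) = (21, 7) (two consecutive terms determine the rest), the sequence is periodic with period 6.
(77 - 0) mod 6 = 5, so s[77] = s[5] = 14.

14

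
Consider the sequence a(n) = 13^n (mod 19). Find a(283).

15

We have a(1) = 13; a(2) = 17; a(3) = 12; a(4) = 4; a(5) = 14; a(6) = 11; a(7) = 10; a(8) = 16; a(9) = 18; a(10) = 6; a(11) = 2; a(12) = 7; a(13) = 15; a(14) = 5; a(15) = 8; a(16) = 9; a(17) = 3; a(18) = 1; a(19) = 13.
The sequence repeats with period 18.
(283 - 1) mod 18 = 12, so a(283) = a(13) = 15.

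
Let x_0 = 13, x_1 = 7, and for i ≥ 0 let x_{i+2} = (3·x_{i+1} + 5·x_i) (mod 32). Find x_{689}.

x_0 = 13, x_1 = 7, x_2 = 22, x_3 = 5, x_4 = 29, x_5 = 16, x_6 = 1, x_7 = 19, x_8 = 30, x_9 = 25, x_{10} = 1, x_{11} = 0, x_{12} = 5, x_{13} = 15, x_{14} = 6, x_{15} = 29, x_{16} = 21, x_{17} = 16, x_{18} = 25, x_{19} = 27, x_{20} = 14, x_{21} = 17, x_{22} = 25, x_{23} = 0, x_{24} = 29, x_{25} = 23, x_{26} = 22, x_{27} = 21, x_{28} = 13, x_{29} = 16, x_{30} = 17, x_{31} = 3, x_{32} = 30, x_{33} = 9, x_{34} = 17, x_{35} = 0, x_{36} = 21, x_{37} = 31, x_{38} = 6, x_{39} = 13, x_{40} = 5, x_{41} = 16, x_{42} = 9, x_{43} = 11, x_{44} = 14, x_{45} = 1, x_{46} = 9, x_{47} = 0, x_{48} = 13, x_{49} = 7.
The sequence repeats with period 48.
So x_{689} = x_{0 + ((689-0) mod 48)} = x_{17} = 16.

16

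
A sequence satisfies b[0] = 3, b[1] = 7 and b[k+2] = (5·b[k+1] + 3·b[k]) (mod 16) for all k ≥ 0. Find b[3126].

11

We have b[0] = 3,  b[1] = 7,  b[2] = 12,  b[3] = 1,  b[4] = 9,  b[5] = 0,  b[6] = 11,  b[7] = 7,  b[8] = 4,  b[9] = 9,  b[10] = 9,  b[11] = 8,  b[12] = 3,  b[13] = 7.
The sequence repeats with period 12.
So b[3126] = b[0 + ((3126-0) mod 12)] = b[6] = 11.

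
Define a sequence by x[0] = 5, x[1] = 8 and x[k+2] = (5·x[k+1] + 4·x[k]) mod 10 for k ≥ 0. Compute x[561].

We have x[0] = 5,  x[1] = 8,  x[2] = 0,  x[3] = 2,  x[4] = 0,  x[5] = 8,  x[6] = 0.
Since (x[5], x[6]) = (x[1], x[2]) = (8, 0) (two consecutive terms determine the rest), the sequence is eventually periodic: after a pre-period of length 1 it cycles with period 4.
For k ≥ 1, x[k] depends only on (k - 1) mod 4. (561 - 1) mod 4 = 0, so x[561] = x[1] = 8.

8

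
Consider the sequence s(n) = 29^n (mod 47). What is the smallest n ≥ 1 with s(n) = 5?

25

s(0) = 1,  s(1) = 29,  s(2) = 42,  s(3) = 43,  s(4) = 25,  s(5) = 20,  s(6) = 16,  s(7) = 41,  s(8) = 14,  s(9) = 30,  s(10) = 24,  s(11) = 38,  s(12) = 21,  s(13) = 45,  s(14) = 36,  s(15) = 10,  s(16) = 8,  s(17) = 44,  s(18) = 7,  s(19) = 15,  s(20) = 12,  s(21) = 19,  s(22) = 34,  s(23) = 46,  s(24) = 18,  s(25) = 5,  s(26) = 4,  s(27) = 22,  s(28) = 27,  s(29) = 31,  s(30) = 6,  s(31) = 33,  s(32) = 17,  s(33) = 23,  s(34) = 9,  s(35) = 26,  s(36) = 2,  s(37) = 11,  s(38) = 37,  s(39) = 39,  s(40) = 3,  s(41) = 40,  s(42) = 32,  s(43) = 35,  s(44) = 28,  s(45) = 13,  s(46) = 1.
The sequence repeats with period 46.
The value 5 first appears (with n ≥ 1) at s(25).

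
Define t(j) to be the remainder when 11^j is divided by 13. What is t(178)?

t(1) = 11,  t(2) = 4,  t(3) = 5,  t(4) = 3,  t(5) = 7,  t(6) = 12,  t(7) = 2,  t(8) = 9,  t(9) = 8,  t(10) = 10,  t(11) = 6,  t(12) = 1,  t(13) = 11.
The sequence repeats with period 12.
(178 - 1) mod 12 = 9, so t(178) = t(10) = 10.

10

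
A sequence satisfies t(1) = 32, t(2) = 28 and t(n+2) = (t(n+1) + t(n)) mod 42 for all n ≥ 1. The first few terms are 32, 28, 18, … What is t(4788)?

Listing terms: t(1) = 32, t(2) = 28, t(3) = 18, t(4) = 4, t(5) = 22, t(6) = 26, t(7) = 6, t(8) = 32, t(9) = 38, t(10) = 28, t(11) = 24, t(12) = 10, t(13) = 34, t(14) = 2, t(15) = 36, t(16) = 38, t(17) = 32, t(18) = 28.
Since (t(17), t(18)) = (t(1), t(2)) = (32, 28) (two consecutive terms determine the rest), the sequence is periodic with period 16.
(4788 - 1) mod 16 = 3, so t(4788) = t(4) = 4.

4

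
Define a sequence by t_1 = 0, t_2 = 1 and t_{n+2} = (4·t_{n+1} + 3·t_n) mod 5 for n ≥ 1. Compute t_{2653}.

0

t_1 = 0; t_2 = 1; t_3 = 4; t_4 = 4; t_5 = 3; t_6 = 4; t_7 = 0; t_8 = 2; t_9 = 3; t_{10} = 3; t_{11} = 1; t_{12} = 3; t_{13} = 0; t_{14} = 4; t_{15} = 1; t_{16} = 1; t_{17} = 2; t_{18} = 1; t_{19} = 0; t_{20} = 3; t_{21} = 2; t_{22} = 2; t_{23} = 4; t_{24} = 2; t_{25} = 0; t_{26} = 1.
Since (t_{25}, t_{26}) = (t_1, t_2) = (0, 1) (two consecutive terms determine the rest), the sequence is periodic with period 24.
So t_{2653} = t_{1 + ((2653-1) mod 24)} = t_{13} = 0.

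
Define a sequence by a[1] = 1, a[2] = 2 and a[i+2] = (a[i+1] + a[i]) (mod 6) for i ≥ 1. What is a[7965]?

5

We have a[1] = 1, a[2] = 2, a[3] = 3, a[4] = 5, a[5] = 2, a[6] = 1, a[7] = 3, a[8] = 4, a[9] = 1, a[10] = 5, a[11] = 0, a[12] = 5, a[13] = 5, a[14] = 4, a[15] = 3, a[16] = 1, a[17] = 4, a[18] = 5, a[19] = 3, a[20] = 2, a[21] = 5, a[22] = 1, a[23] = 0, a[24] = 1, a[25] = 1, a[26] = 2.
The sequence repeats with period 24.
(7965 - 1) mod 24 = 20, so a[7965] = a[21] = 5.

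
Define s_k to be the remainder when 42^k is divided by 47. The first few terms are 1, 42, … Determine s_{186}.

s_0 = 1, s_1 = 42, s_2 = 25, s_3 = 16, s_4 = 14, s_5 = 24, s_6 = 21, s_7 = 36, s_8 = 8, s_9 = 7, s_{10} = 12, s_{11} = 34, s_{12} = 18, s_{13} = 4, s_{14} = 27, s_{15} = 6, s_{16} = 17, s_{17} = 9, s_{18} = 2, s_{19} = 37, s_{20} = 3, s_{21} = 32, s_{22} = 28, s_{23} = 1.
Since s_{23} = s_0 = 1, the sequence is periodic with period 23.
So s_{186} = s_{0 + ((186-0) mod 23)} = s_2 = 25.

25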